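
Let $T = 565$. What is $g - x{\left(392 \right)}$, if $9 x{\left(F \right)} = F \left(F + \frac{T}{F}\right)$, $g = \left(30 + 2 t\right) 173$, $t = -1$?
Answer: $- \frac{110633}{9} \approx -12293.0$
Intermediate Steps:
$g = 4844$ ($g = \left(30 + 2 \left(-1\right)\right) 173 = \left(30 - 2\right) 173 = 28 \cdot 173 = 4844$)
$x{\left(F \right)} = \frac{F \left(F + \frac{565}{F}\right)}{9}$
$g - x{\left(392 \right)} = 4844 - \left(\frac{565}{9} + \frac{392^{2}}{9}\right) = 4844 - \left(\frac{565}{9} + \frac{1}{9} \cdot 153664\right) = 4844 - \left(\frac{565}{9} + \frac{153664}{9}\right) = 4844 - \frac{154229}{9} = - \frac{110633}{9}$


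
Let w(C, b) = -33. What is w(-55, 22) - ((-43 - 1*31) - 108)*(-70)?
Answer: -12773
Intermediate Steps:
w(-55, 22) - ((-43 - 1*31) - 108)*(-70) = -33 - ((-43 - 1*31) - 108)*(-70) = -33 - ((-43 - 31) - 108)*(-70) = -33 - (-74 - 108)*(-70) = -33 - (-182)*(-70) = -33 - 1*12740 = -33 - 12740 = -12773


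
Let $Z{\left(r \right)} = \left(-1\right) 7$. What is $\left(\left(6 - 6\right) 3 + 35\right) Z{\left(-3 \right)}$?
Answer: $-245$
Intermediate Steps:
$Z{\left(r \right)} = -7$
$\left(\left(6 - 6\right) 3 + 35\right) Z{\left(-3 \right)} = \left(\left(6 - 6\right) 3 + 35\right) \left(-7\right) = \left(0 \cdot 3 + 35\right) \left(-7\right) = \left(0 + 35\right) \left(-7\right) = 35 \left(-7\right) = -245$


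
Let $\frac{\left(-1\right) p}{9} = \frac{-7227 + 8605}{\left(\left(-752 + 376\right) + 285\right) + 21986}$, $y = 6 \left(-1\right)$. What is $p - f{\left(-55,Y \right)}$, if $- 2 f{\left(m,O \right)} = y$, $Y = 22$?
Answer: $- \frac{78087}{21895} \approx -3.5664$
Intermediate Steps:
$y = -6$
$f{\left(m,O \right)} = 3$ ($f{\left(m,O \right)} = \left(- \frac{1}{2}\right) \left(-6\right) = 3$)
$p = - \frac{12402}{21895}$ ($p = - 9 \frac{-7227 + 8605}{\left(\left(-752 + 376\right) + 285\right) + 21986} = - 9 \frac{1378}{\left(-376 + 285\right) + 21986} = - 9 \frac{1378}{-91 + 21986} = - 9 \cdot \frac{1378}{21895} = - 9 \cdot 1378 \cdot \frac{1}{21895} = \left(-9\right) \frac{1378}{21895} = - \frac{12402}{21895} \approx -0.56643$)
$p - f{\left(-55,Y \right)} = - \frac{12402}{21895} - 3 = - \frac{78087}{21895}$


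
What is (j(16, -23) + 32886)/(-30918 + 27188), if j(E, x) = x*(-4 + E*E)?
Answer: -2709/373 ≈ -7.2627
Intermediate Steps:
j(E, x) = x*(-4 + E**2)
(j(16, -23) + 32886)/(-30918 + 27188) = (-23*(-4 + 16**2) + 32886)/(-30918 + 27188) = (-23*(-4 + 256) + 32886)/(-3730) = (-23*252 + 32886)*(-1/3730) = (-5796 + 32886)*(-1/3730) = 27090*(-1/3730) = -2709/373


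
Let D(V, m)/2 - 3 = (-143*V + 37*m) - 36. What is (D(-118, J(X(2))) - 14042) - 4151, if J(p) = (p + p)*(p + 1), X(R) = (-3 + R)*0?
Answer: 15489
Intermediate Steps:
X(R) = 0
J(p) = 2*p*(1 + p) (J(p) = (2*p)*(1 + p) = 2*p*(1 + p))
D(V, m) = -66 - 286*V + 74*m (D(V, m) = 6 + 2*((-143*V + 37*m) - 36) = 6 + 2*(-36 - 143*V + 37*m) = 6 + (-72 - 286*V + 74*m) = -66 - 286*V + 74*m)
(D(-118, J(X(2))) - 14042) - 4151 = ((-66 - 286*(-118) + 74*(2*0*(1 + 0))) - 14042) - 4151 = ((-66 + 33748 + 74*(2*0*1)) - 14042) - 4151 = ((-66 + 33748 + 74*0) - 14042) - 4151 = ((-66 + 33748 + 0) - 14042) - 4151 = (33682 - 14042) - 4151 = 19640 - 4151 = 15489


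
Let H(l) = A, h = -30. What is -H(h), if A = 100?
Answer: -100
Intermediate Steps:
H(l) = 100
-H(h) = -1*100 = -100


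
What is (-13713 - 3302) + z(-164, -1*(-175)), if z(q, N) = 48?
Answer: -16967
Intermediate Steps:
(-13713 - 3302) + z(-164, -1*(-175)) = (-13713 - 3302) + 48 = -17015 + 48 = -16967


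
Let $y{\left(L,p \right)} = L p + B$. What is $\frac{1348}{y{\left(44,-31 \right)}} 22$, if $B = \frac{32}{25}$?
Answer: $- \frac{185350}{8517} \approx -21.762$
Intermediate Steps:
$B = \frac{32}{25}$ ($B = 32 \cdot \frac{1}{25} = \frac{32}{25} \approx 1.28$)
$y{\left(L,p \right)} = \frac{32}{25} + L p$ ($y{\left(L,p \right)} = L p + \frac{32}{25} = \frac{32}{25} + L p$)
$\frac{1348}{y{\left(44,-31 \right)}} 22 = \frac{1348}{\frac{32}{25} + 44 \left(-31\right)} 22 = \frac{1348}{\frac{32}{25} - 1364} \cdot 22 = \frac{1348}{- \frac{34068}{25}} \cdot 22 = 1348 \left(- \frac{25}{34068}\right) 22 = \left(- \frac{8425}{8517}\right) 22 = - \frac{185350}{8517}$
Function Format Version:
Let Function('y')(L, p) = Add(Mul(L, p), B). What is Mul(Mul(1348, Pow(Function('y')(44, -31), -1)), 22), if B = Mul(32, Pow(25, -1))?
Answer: Rational(-185350, 8517) ≈ -21.762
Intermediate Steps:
B = Rational(32, 25) (B = Mul(32, Rational(1, 25)) = Rational(32, 25) ≈ 1.2800)
Function('y')(L, p) = Add(Rational(32, 25), Mul(L, p)) (Function('y')(L, p) = Add(Mul(L, p), Rational(32, 25)) = Add(Rational(32, 25), Mul(L, p)))
Mul(Mul(1348, Pow(Function('y')(44, -31), -1)), 22) = Mul(Mul(1348, Pow(Add(Rational(32, 25), Mul(44, -31)), -1)), 22) = Mul(Mul(1348, Pow(Add(Rational(32, 25), -1364), -1)), 22) = Mul(Mul(1348, Pow(Rational(-34068, 25), -1)), 22) = Mul(Mul(1348, Rational(-25, 34068)), 22) = Mul(Rational(-8425, 8517), 22) = Rational(-185350, 8517)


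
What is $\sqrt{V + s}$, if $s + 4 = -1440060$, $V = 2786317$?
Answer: $\sqrt{1346253} \approx 1160.3$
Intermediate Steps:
$s = -1440064$ ($s = -4 - 1440060 = -1440064$)
$\sqrt{V + s} = \sqrt{2786317 - 1440064} = \sqrt{1346253}$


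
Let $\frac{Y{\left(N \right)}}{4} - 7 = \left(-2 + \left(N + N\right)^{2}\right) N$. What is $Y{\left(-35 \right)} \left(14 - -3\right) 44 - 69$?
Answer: $-512897685$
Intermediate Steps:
$Y{\left(N \right)} = 28 + 4 N \left(-2 + 4 N^{2}\right)$ ($Y{\left(N \right)} = 28 + 4 \left(-2 + \left(N + N\right)^{2}\right) N = 28 + 4 \left(-2 + \left(2 N\right)^{2}\right) N = 28 + 4 \left(-2 + 4 N^{2}\right) N = 28 + 4 N \left(-2 + 4 N^{2}\right)$)
$Y{\left(-35 \right)} \left(14 - -3\right) 44 - 69 = \left(28 - -280 + 16 \left(-35\right)^{3}\right) \left(14 - -3\right) 44 - 69 = \left(28 + 280 + 16 \left(-42875\right)\right) \left(14 + 3\right) 44 - 69 = \left(28 + 280 - 686000\right) 17 \cdot 44 - 69 = \left(-685692\right) 748 - 69 = -512897616 - 69 = -512897685$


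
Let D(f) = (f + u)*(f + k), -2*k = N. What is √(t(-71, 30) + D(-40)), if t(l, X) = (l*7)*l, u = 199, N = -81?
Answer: √141466/2 ≈ 188.06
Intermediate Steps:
t(l, X) = 7*l² (t(l, X) = (7*l)*l = 7*l²)
k = 81/2 (k = -½*(-81) = 81/2 ≈ 40.500)
D(f) = (199 + f)*(81/2 + f) (D(f) = (f + 199)*(f + 81/2) = (199 + f)*(81/2 + f))
√(t(-71, 30) + D(-40)) = √(7*(-71)² + (16119/2 + (-40)² + (479/2)*(-40))) = √(7*5041 + (16119/2 + 1600 - 9580)) = √(35287 + 159/2) = √(70733/2) = √141466/2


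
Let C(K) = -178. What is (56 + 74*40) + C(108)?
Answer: 2838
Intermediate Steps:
(56 + 74*40) + C(108) = (56 + 74*40) - 178 = (56 + 2960) - 178 = 3016 - 178 = 2838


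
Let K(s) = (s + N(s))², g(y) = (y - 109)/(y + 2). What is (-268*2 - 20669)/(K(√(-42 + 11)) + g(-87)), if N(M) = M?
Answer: 1802425/10344 ≈ 174.25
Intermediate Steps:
g(y) = (-109 + y)/(2 + y)
K(s) = 4*s² (K(s) = (s + s)² = (2*s)² = 4*s²)
(-268*2 - 20669)/(K(√(-42 + 11)) + g(-87)) = (-268*2 - 20669)/(4*(√(-42 + 11))² + (-109 - 87)/(2 - 87)) = (-536 - 20669)/(4*(√(-31))² - 196/(-85)) = -21205/(4*(I*√31)² - 1/85*(-196)) = -21205/(4*(-31) + 196/85) = -21205/(-124 + 196/85) = -21205/(-10344/85) = -21205*(-85/10344) = 1802425/10344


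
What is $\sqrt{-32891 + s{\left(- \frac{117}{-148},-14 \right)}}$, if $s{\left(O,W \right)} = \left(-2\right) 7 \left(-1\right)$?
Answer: $3 i \sqrt{3653} \approx 181.32 i$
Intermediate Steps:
$s{\left(O,W \right)} = 14$ ($s{\left(O,W \right)} = \left(-14\right) \left(-1\right) = 14$)
$\sqrt{-32891 + s{\left(- \frac{117}{-148},-14 \right)}} = \sqrt{-32891 + 14} = \sqrt{-32877} = 3 i \sqrt{3653}$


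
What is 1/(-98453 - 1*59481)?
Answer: -1/157934 ≈ -6.3318e-6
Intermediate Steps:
1/(-98453 - 1*59481) = 1/(-98453 - 59481) = 1/(-157934) = -1/157934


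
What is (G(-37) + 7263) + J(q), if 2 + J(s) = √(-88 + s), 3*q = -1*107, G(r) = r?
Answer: 7224 + I*√1113/3 ≈ 7224.0 + 11.121*I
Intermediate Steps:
q = -107/3 (q = (-1*107)/3 = (⅓)*(-107) = -107/3 ≈ -35.667)
J(s) = -2 + √(-88 + s)
(G(-37) + 7263) + J(q) = (-37 + 7263) + (-2 + √(-88 - 107/3)) = 7226 + (-2 + √(-371/3)) = 7226 + (-2 + I*√1113/3) = 7224 + I*√1113/3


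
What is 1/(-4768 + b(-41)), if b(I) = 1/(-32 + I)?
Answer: -73/348065 ≈ -0.00020973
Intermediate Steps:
1/(-4768 + b(-41)) = 1/(-4768 + 1/(-32 - 41)) = 1/(-4768 + 1/(-73)) = 1/(-4768 - 1/73) = 1/(-348065/73) = -73/348065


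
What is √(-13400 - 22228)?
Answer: 2*I*√8907 ≈ 188.75*I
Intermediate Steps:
√(-13400 - 22228) = √(-35628) = 2*I*√8907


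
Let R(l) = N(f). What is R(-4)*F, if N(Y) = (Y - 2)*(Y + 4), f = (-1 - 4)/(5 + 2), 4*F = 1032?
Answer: -112746/49 ≈ -2300.9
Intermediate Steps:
F = 258 (F = (¼)*1032 = 258)
f = -5/7 ≈ -0.71429
N(Y) = (-2 + Y)*(4 + Y)
R(l) = -437/49 (R(l) = -8 + (-5/7)² + 2*(-5/7) = -8 + 25/49 - 10/7 = -437/49)
R(-4)*F = -437/49*258 = -112746/49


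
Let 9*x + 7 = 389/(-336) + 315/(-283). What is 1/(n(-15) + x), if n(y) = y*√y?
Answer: -754417447056/2472559440076849 + 10985699208960*I*√15/2472559440076849 ≈ -0.00030512 + 0.017208*I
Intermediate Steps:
n(y) = y^(3/2)
x = -881543/855792 (x = -7/9 + (389/(-336) + 315/(-283))/9 = -7/9 + (389*(-1/336) + 315*(-1/283))/9 = -7/9 + (-389/336 - 315/283)/9 = -7/9 + (⅑)*(-215927/95088) = -7/9 - 215927/855792 = -881543/855792 ≈ -1.0301)
1/(n(-15) + x) = 1/((-15)^(3/2) - 881543/855792) = 1/(-15*I*√15 - 881543/855792) = 1/(-881543/855792 - 15*I*√15)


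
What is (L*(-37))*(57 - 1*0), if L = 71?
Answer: -149739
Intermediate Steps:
(L*(-37))*(57 - 1*0) = (71*(-37))*(57 - 1*0) = -2627*(57 + 0) = -2627*57 = -149739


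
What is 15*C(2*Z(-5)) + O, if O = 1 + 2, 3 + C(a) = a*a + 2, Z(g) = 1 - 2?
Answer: 48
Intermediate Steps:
Z(g) = -1
C(a) = -1 + a² (C(a) = -3 + (a*a + 2) = -3 + (a² + 2) = -3 + (2 + a²) = -1 + a²)
O = 3
15*C(2*Z(-5)) + O = 15*(-1 + (2*(-1))²) + 3 = 15*(-1 + (-2)²) + 3 = 15*(-1 + 4) + 3 = 15*3 + 3 = 45 + 3 = 48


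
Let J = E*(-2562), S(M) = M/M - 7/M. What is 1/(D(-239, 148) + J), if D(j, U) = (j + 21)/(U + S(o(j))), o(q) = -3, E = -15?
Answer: 227/8723283 ≈ 2.6022e-5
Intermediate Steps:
S(M) = 1 - 7/M
D(j, U) = (21 + j)/(10/3 + U) (D(j, U) = (j + 21)/(U + (-7 - 3)/(-3)) = (21 + j)/(U - ⅓*(-10)) = (21 + j)/(U + 10/3) = (21 + j)/(10/3 + U))
J = 38430 (J = -15*(-2562) = 38430)
1/(D(-239, 148) + J) = 1/(3*(21 - 239)/(10 + 3*148) + 38430) = 1/(3*(-218)/(10 + 444) + 38430) = 1/(3*(-218)/454 + 38430) = 1/(3*(1/454)*(-218) + 38430) = 1/(-327/227 + 38430) = 1/(8723283/227) = 227/8723283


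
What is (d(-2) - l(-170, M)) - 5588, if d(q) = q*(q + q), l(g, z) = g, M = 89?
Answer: -5410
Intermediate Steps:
d(q) = 2*q² (d(q) = q*(2*q) = 2*q²)
(d(-2) - l(-170, M)) - 5588 = (2*(-2)² - 1*(-170)) - 5588 = (2*4 + 170) - 5588 = (8 + 170) - 5588 = 178 - 5588 = -5410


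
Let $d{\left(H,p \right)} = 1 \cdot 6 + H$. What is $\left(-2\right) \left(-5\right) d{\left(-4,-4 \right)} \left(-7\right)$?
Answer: $-140$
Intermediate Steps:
$d{\left(H,p \right)} = 6 + H$
$\left(-2\right) \left(-5\right) d{\left(-4,-4 \right)} \left(-7\right) = \left(-2\right) \left(-5\right) \left(6 - 4\right) \left(-7\right) = 10 \cdot 2 \left(-7\right) = 20 \left(-7\right) = -140$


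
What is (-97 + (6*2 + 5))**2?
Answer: 6400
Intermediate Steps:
(-97 + (6*2 + 5))**2 = (-97 + (12 + 5))**2 = (-97 + 17)**2 = (-80)**2 = 6400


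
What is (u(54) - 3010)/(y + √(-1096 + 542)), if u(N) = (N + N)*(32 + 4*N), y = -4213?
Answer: -100159862/17749923 - 23774*I*√554/17749923 ≈ -5.6428 - 0.031525*I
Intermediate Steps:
u(N) = 2*N*(32 + 4*N) (u(N) = (2*N)*(32 + 4*N) = 2*N*(32 + 4*N))
(u(54) - 3010)/(y + √(-1096 + 542)) = (8*54*(8 + 54) - 3010)/(-4213 + √(-1096 + 542)) = (8*54*62 - 3010)/(-4213 + √(-554)) = (26784 - 3010)/(-4213 + I*√554) = 23774/(-4213 + I*√554)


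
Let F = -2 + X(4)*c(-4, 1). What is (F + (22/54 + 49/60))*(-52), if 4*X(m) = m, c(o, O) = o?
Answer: 33527/135 ≈ 248.35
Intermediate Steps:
X(m) = m/4
F = -6 (F = -2 + ((¼)*4)*(-4) = -2 + 1*(-4) = -2 - 4 = -6)
(F + (22/54 + 49/60))*(-52) = (-6 + (22/54 + 49/60))*(-52) = (-6 + (22*(1/54) + 49*(1/60)))*(-52) = (-6 + (11/27 + 49/60))*(-52) = (-6 + 661/540)*(-52) = -2579/540*(-52) = 33527/135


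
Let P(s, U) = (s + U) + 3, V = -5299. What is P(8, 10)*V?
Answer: -111279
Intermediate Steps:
P(s, U) = 3 + U + s (P(s, U) = (U + s) + 3 = 3 + U + s)
P(8, 10)*V = (3 + 10 + 8)*(-5299) = 21*(-5299) = -111279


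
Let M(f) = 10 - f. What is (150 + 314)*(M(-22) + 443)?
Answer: 220400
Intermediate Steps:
(150 + 314)*(M(-22) + 443) = (150 + 314)*((10 - 1*(-22)) + 443) = 464*((10 + 22) + 443) = 464*(32 + 443) = 464*475 = 220400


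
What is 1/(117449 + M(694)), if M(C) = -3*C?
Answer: 1/115367 ≈ 8.6680e-6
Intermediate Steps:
1/(117449 + M(694)) = 1/(117449 - 3*694) = 1/(117449 - 2082) = 1/115367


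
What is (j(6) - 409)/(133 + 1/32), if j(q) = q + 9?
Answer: -12608/4257 ≈ -2.9617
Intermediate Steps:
j(q) = 9 + q
(j(6) - 409)/(133 + 1/32) = ((9 + 6) - 409)/(133 + 1/32) = (15 - 409)/(133 + 1/32) = -394/4257/32 = -394*32/4257 = -12608/4257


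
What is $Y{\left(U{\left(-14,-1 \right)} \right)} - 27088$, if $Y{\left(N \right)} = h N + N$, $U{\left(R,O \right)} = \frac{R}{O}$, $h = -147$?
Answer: $-29132$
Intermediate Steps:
$Y{\left(N \right)} = - 146 N$ ($Y{\left(N \right)} = - 147 N + N = - 146 N$)
$Y{\left(U{\left(-14,-1 \right)} \right)} - 27088 = - 146 \left(- \frac{14}{-1}\right) - 27088 = - 146 \left(\left(-14\right) \left(-1\right)\right) - 27088 = \left(-146\right) 14 - 27088 = -2044 - 27088 = -29132$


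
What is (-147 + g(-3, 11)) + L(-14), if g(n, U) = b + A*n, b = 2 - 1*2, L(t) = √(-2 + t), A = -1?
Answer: -144 + 4*I ≈ -144.0 + 4.0*I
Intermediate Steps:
b = 0 (b = 2 - 2 = 0)
g(n, U) = -n (g(n, U) = 0 - n = -n)
(-147 + g(-3, 11)) + L(-14) = (-147 - 1*(-3)) + √(-2 - 14) = (-147 + 3) + √(-16) = -144 + 4*I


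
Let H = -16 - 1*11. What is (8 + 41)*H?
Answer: -1323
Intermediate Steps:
H = -27 (H = -16 - 11 = -27)
(8 + 41)*H = (8 + 41)*(-27) = 49*(-27) = -1323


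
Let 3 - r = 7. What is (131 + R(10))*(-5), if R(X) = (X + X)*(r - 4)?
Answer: 145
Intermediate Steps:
r = -4 (r = 3 - 1*7 = 3 - 7 = -4)
R(X) = -16*X (R(X) = (X + X)*(-4 - 4) = (2*X)*(-8) = -16*X)
(131 + R(10))*(-5) = (131 - 16*10)*(-5) = (131 - 160)*(-5) = -29*(-5) = 145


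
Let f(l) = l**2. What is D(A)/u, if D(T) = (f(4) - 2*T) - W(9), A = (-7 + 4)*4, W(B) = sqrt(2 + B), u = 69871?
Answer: 40/69871 - sqrt(11)/69871 ≈ 0.00052502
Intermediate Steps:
A = -12 (A = -3*4 = -12)
D(T) = 16 - sqrt(11) - 2*T (D(T) = (4**2 - 2*T) - sqrt(2 + 9) = (16 - 2*T) - sqrt(11) = 16 - sqrt(11) - 2*T)
D(A)/u = (16 - sqrt(11) - 2*(-12))/69871 = (16 - sqrt(11) + 24)*(1/69871) = (40 - sqrt(11))*(1/69871) = 40/69871 - sqrt(11)/69871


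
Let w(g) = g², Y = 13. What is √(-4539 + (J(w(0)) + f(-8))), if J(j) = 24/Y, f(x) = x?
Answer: I*√768131/13 ≈ 67.418*I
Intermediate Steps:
J(j) = 24/13
√(-4539 + (J(w(0)) + f(-8))) = √(-4539 + (24/13 - 8)) = √(-4539 - 80/13) = √(-59087/13) = I*√768131/13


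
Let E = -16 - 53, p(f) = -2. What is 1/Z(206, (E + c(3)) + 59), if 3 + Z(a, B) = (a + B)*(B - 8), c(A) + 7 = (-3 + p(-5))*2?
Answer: -1/6268 ≈ -0.00015954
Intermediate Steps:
c(A) = -17 (c(A) = -7 + (-3 - 2)*2 = -7 - 5*2 = -7 - 10 = -17)
E = -69
Z(a, B) = -3 + (-8 + B)*(B + a) (Z(a, B) = -3 + (a + B)*(B - 8) = -3 + (B + a)*(-8 + B) = -3 + (-8 + B)*(B + a))
1/Z(206, (E + c(3)) + 59) = 1/(-3 + ((-69 - 17) + 59)² - 8*((-69 - 17) + 59) - 8*206 + ((-69 - 17) + 59)*206) = 1/(-3 + (-86 + 59)² - 8*(-86 + 59) - 1648 + (-86 + 59)*206) = 1/(-3 + (-27)² - 8*(-27) - 1648 - 27*206) = 1/(-3 + 729 + 216 - 1648 - 5562) = 1/(-6268) = -1/6268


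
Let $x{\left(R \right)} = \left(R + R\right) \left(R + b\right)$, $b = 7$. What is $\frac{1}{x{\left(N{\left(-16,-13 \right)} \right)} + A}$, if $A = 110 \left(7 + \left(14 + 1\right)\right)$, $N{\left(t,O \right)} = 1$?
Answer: $\frac{1}{2436} \approx 0.00041051$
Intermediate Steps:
$x{\left(R \right)} = 2 R \left(7 + R\right)$ ($x{\left(R \right)} = \left(R + R\right) \left(R + 7\right) = 2 R \left(7 + R\right)$)
$A = 2420$ ($A = 110 \left(7 + 15\right) = 110 \cdot 22 = 2420$)
$\frac{1}{x{\left(N{\left(-16,-13 \right)} \right)} + A} = \frac{1}{2 \cdot 1 \left(7 + 1\right) + 2420} = \frac{1}{2 \cdot 1 \cdot 8 + 2420} = \frac{1}{16 + 2420} = \frac{1}{2436}$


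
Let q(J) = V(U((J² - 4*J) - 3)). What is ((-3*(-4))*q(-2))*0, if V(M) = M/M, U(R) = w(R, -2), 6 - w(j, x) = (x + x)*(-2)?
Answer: 0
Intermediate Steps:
w(j, x) = 6 + 4*x (w(j, x) = 6 - (x + x)*(-2) = 6 - 2*x*(-2) = 6 - (-4)*x = 6 + 4*x)
U(R) = -2 (U(R) = 6 + 4*(-2) = 6 - 8 = -2)
V(M) = 1
q(J) = 1
((-3*(-4))*q(-2))*0 = (-3*(-4)*1)*0 = (12*1)*0 = 12*0 = 0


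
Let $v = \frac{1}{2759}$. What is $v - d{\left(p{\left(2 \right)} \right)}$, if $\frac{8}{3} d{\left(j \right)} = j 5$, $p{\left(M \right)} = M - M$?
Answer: $\frac{1}{2759} \approx 0.00036245$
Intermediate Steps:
$p{\left(M \right)} = 0$
$d{\left(j \right)} = \frac{15 j}{8}$ ($d{\left(j \right)} = \frac{3 j 5}{8} = \frac{3 \cdot 5 j}{8} = \frac{15 j}{8}$)
$v = \frac{1}{2759} \approx 0.00036245$
$v - d{\left(p{\left(2 \right)} \right)} = \frac{1}{2759} - \frac{15}{8} \cdot 0 = \frac{1}{2759} - 0 = \frac{1}{2759} + 0 = \frac{1}{2759}$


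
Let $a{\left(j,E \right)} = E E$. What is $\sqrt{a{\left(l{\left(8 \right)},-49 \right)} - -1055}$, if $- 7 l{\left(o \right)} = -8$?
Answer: $24 \sqrt{6} \approx 58.788$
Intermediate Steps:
$l{\left(o \right)} = \frac{8}{7}$ ($l{\left(o \right)} = \left(- \frac{1}{7}\right) \left(-8\right) = \frac{8}{7}$)
$a{\left(j,E \right)} = E^{2}$
$\sqrt{a{\left(l{\left(8 \right)},-49 \right)} - -1055} = \sqrt{\left(-49\right)^{2} - -1055} = \sqrt{2401 + 1055} = \sqrt{3456} = 24 \sqrt{6}$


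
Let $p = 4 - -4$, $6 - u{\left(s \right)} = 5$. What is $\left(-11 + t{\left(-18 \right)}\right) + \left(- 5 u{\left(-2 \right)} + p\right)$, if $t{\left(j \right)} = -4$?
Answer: $-12$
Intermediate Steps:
$u{\left(s \right)} = 1$ ($u{\left(s \right)} = 6 - 5 = 1$)
$p = 8$ ($p = 4 + 4 = 8$)
$\left(-11 + t{\left(-18 \right)}\right) + \left(- 5 u{\left(-2 \right)} + p\right) = \left(-11 - 4\right) + \left(\left(-5\right) 1 + 8\right) = -15 + \left(-5 + 8\right) = -15 + 3 = -12$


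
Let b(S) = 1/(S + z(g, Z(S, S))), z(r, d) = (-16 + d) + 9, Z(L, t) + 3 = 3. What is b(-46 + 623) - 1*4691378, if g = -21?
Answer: -2674085459/570 ≈ -4.6914e+6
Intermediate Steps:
Z(L, t) = 0 (Z(L, t) = -3 + 3 = 0)
z(r, d) = -7 + d
b(S) = 1/(-7 + S) (b(S) = 1/(S + (-7 + 0)) = 1/(S - 7) = 1/(-7 + S))
b(-46 + 623) - 1*4691378 = 1/(-7 + (-46 + 623)) - 1*4691378 = 1/(-7 + 577) - 4691378 = 1/570 - 4691378 = -2674085459/570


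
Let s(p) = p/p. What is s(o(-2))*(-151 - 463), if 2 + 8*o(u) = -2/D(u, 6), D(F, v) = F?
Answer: -614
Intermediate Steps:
o(u) = -¼ - 1/(4*u) (o(u) = -¼ + (-2/u)/8 = -¼ - 1/(4*u))
s(p) = 1
s(o(-2))*(-151 - 463) = 1*(-151 - 463) = 1*(-614) = -614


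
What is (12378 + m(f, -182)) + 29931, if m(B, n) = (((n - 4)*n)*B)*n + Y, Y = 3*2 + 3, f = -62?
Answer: 382028286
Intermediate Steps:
Y = 9 (Y = 6 + 3 = 9)
m(B, n) = 9 + B*n²*(-4 + n) (m(B, n) = (((n - 4)*n)*B)*n + 9 = (((-4 + n)*n)*B)*n + 9 = ((n*(-4 + n))*B)*n + 9 = (B*n*(-4 + n))*n + 9 = B*n²*(-4 + n) + 9 = 9 + B*n²*(-4 + n))
(12378 + m(f, -182)) + 29931 = (12378 + (9 - 62*(-182)³ - 4*(-62)*(-182)²)) + 29931 = (12378 + (9 - 62*(-6028568) - 4*(-62)*33124)) + 29931 = (12378 + (9 + 373771216 + 8214752)) + 29931 = (12378 + 381985977) + 29931 = 381998355 + 29931 = 382028286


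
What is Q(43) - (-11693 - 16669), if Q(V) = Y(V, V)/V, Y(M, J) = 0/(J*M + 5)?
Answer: 28362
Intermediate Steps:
Y(M, J) = 0 (Y(M, J) = 0/(5 + J*M) = 0)
Q(V) = 0 (Q(V) = 0/V = 0)
Q(43) - (-11693 - 16669) = 0 - (-11693 - 16669) = 0 - 1*(-28362) = 0 + 28362 = 28362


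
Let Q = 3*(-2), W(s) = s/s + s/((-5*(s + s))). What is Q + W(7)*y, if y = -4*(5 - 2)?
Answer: -84/5 ≈ -16.800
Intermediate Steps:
W(s) = 9/10 (W(s) = 1 + s/((-10*s)) = 1 + s*(-1/(10*s)) = 1 - ⅒ = 9/10)
Q = -6
y = -12 (y = -4*3 = -12)
Q + W(7)*y = -6 + (9/10)*(-12) = -6 - 54/5 = -84/5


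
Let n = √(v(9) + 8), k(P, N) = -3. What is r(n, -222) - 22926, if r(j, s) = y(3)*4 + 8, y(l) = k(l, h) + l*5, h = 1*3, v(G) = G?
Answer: -22870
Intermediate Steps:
h = 3
n = √17 (n = √(9 + 8) = √17 ≈ 4.1231)
y(l) = -3 + 5*l (y(l) = -3 + l*5 = -3 + 5*l)
r(j, s) = 56 (r(j, s) = (-3 + 5*3)*4 + 8 = (-3 + 15)*4 + 8 = 12*4 + 8 = 48 + 8 = 56)
r(n, -222) - 22926 = 56 - 22926 = -22870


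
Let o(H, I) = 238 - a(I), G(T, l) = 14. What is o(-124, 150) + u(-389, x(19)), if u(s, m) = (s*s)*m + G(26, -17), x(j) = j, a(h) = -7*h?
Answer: 2876401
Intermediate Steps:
o(H, I) = 238 + 7*I (o(H, I) = 238 - (-7)*I = 238 + 7*I)
u(s, m) = 14 + m*s² (u(s, m) = (s*s)*m + 14 = s²*m + 14 = m*s² + 14 = 14 + m*s²)
o(-124, 150) + u(-389, x(19)) = (238 + 7*150) + (14 + 19*(-389)²) = (238 + 1050) + (14 + 19*151321) = 1288 + (14 + 2875099) = 1288 + 2875113 = 2876401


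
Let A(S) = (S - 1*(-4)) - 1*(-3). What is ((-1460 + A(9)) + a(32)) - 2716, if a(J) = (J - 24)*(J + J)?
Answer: -3648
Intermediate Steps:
A(S) = 7 + S (A(S) = (S + 4) + 3 = (4 + S) + 3 = 7 + S)
a(J) = 2*J*(-24 + J) (a(J) = (-24 + J)*(2*J) = 2*J*(-24 + J))
((-1460 + A(9)) + a(32)) - 2716 = ((-1460 + (7 + 9)) + 2*32*(-24 + 32)) - 2716 = ((-1460 + 16) + 2*32*8) - 2716 = (-1444 + 512) - 2716 = -932 - 2716 = -3648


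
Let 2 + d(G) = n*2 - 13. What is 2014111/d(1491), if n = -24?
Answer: -2014111/63 ≈ -31970.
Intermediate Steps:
d(G) = -63 (d(G) = -2 + (-24*2 - 13) = -2 + (-48 - 13) = -2 - 61 = -63)
2014111/d(1491) = 2014111/(-63) = 2014111*(-1/63) = -2014111/63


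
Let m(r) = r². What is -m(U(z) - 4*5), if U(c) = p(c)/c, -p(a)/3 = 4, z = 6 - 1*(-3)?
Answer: -4096/9 ≈ -455.11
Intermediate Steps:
z = 9 (z = 6 + 3 = 9)
p(a) = -12 (p(a) = -3*4 = -12)
U(c) = -12/c
-m(U(z) - 4*5) = -(-12/9 - 4*5)² = -(-12*⅑ - 20)² = -(-4/3 - 20)² = -(-64/3)² = -1*4096/9 = -4096/9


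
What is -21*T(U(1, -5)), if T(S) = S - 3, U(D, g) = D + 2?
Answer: 0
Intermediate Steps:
U(D, g) = 2 + D
T(S) = -3 + S
-21*T(U(1, -5)) = -21*(-3 + (2 + 1)) = -21*(-3 + 3) = -21*0 = 0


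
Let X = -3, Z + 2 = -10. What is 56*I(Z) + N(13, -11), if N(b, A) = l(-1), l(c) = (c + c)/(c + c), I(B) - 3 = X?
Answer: 1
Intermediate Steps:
Z = -12 (Z = -2 - 10 = -12)
I(B) = 0 (I(B) = 3 - 3 = 0)
l(c) = 1 (l(c) = (2*c)/((2*c)) = (2*c)*(1/(2*c)) = 1)
N(b, A) = 1
56*I(Z) + N(13, -11) = 56*0 + 1 = 0 + 1 = 1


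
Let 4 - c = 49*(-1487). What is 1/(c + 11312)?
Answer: 1/84179 ≈ 1.1879e-5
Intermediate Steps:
c = 72867 (c = 4 - 49*(-1487) = 4 - 1*(-72863) = 4 + 72863 = 72867)
1/(c + 11312) = 1/(72867 + 11312) = 1/84179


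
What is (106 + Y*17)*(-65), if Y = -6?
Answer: -260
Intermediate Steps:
(106 + Y*17)*(-65) = (106 - 6*17)*(-65) = (106 - 102)*(-65) = 4*(-65) = -260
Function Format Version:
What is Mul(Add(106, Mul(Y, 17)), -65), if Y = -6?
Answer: -260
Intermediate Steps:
Mul(Add(106, Mul(Y, 17)), -65) = Mul(Add(106, Mul(-6, 17)), -65) = Mul(Add(106, -102), -65) = Mul(4, -65) = -260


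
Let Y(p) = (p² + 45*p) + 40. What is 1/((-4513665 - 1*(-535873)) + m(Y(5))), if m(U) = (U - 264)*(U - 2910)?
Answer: -1/4045912 ≈ -2.4716e-7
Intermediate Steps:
Y(p) = 40 + p² + 45*p
m(U) = (-2910 + U)*(-264 + U) (m(U) = (-264 + U)*(-2910 + U) = (-2910 + U)*(-264 + U))
1/((-4513665 - 1*(-535873)) + m(Y(5))) = 1/((-4513665 - 1*(-535873)) + (768240 + (40 + 5² + 45*5)² - 3174*(40 + 5² + 45*5))) = 1/((-4513665 + 535873) + (768240 + (40 + 25 + 225)² - 3174*(40 + 25 + 225))) = 1/(-3977792 + (768240 + 290² - 3174*290)) = 1/(-3977792 + (768240 + 84100 - 920460)) = 1/(-3977792 - 68120) = 1/(-4045912) = -1/4045912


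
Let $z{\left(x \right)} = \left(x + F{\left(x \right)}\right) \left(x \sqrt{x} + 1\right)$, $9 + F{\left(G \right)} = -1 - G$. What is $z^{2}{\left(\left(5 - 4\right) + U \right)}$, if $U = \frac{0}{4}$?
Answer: $400$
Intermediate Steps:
$F{\left(G \right)} = -10 - G$ ($F{\left(G \right)} = -9 - \left(1 + G\right) = -10 - G$)
$U = 0$ ($U = 0 \cdot \frac{1}{4} = 0$)
$z{\left(x \right)} = -10 - 10 x^{\frac{3}{2}}$ ($z{\left(x \right)} = \left(x - \left(10 + x\right)\right) \left(x \sqrt{x} + 1\right) = - 10 \left(x^{\frac{3}{2}} + 1\right) = - 10 \left(1 + x^{\frac{3}{2}}\right) = -10 - 10 x^{\frac{3}{2}}$)
$z^{2}{\left(\left(5 - 4\right) + U \right)} = \left(-10 - 10 \left(\left(5 - 4\right) + 0\right)^{\frac{3}{2}}\right)^{2} = \left(-10 - 10 \left(1 + 0\right)^{\frac{3}{2}}\right)^{2} = \left(-10 - 10 \cdot 1^{\frac{3}{2}}\right)^{2} = \left(-10 - 10\right)^{2} = \left(-20\right)^{2} = 400$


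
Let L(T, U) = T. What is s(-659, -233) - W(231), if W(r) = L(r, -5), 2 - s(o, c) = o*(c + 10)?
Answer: -147186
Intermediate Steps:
s(o, c) = 2 - o*(10 + c) (s(o, c) = 2 - o*(c + 10) = 2 - o*(10 + c))
W(r) = r
s(-659, -233) - W(231) = (2 - 10*(-659) - 1*(-233)*(-659)) - 1*231 = (2 + 6590 - 153547) - 231 = -146955 - 231 = -147186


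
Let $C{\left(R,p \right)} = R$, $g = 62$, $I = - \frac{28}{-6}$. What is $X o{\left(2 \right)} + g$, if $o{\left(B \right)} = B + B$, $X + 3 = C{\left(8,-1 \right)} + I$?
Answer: $\frac{302}{3} \approx 100.67$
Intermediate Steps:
$I = \frac{14}{3}$ ($I = \left(-28\right) \left(- \frac{1}{6}\right) = \frac{14}{3} \approx 4.6667$)
$X = \frac{29}{3}$ ($X = -3 + \left(8 + \frac{14}{3}\right) = -3 + \frac{38}{3} = \frac{29}{3} \approx 9.6667$)
$o{\left(B \right)} = 2 B$
$X o{\left(2 \right)} + g = \frac{29 \cdot 2 \cdot 2}{3} + 62 = \frac{29}{3} \cdot 4 + 62 = \frac{116}{3} + 62 = \frac{302}{3}$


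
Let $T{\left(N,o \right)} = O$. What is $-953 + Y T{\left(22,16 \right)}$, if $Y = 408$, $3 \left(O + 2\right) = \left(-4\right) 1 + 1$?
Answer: $-2177$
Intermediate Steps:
$O = -3$ ($O = -2 + \frac{\left(-4\right) 1 + 1}{3} = -2 + \frac{-4 + 1}{3} = -2 + \frac{1}{3} \left(-3\right) = -2 - 1 = -3$)
$T{\left(N,o \right)} = -3$
$-953 + Y T{\left(22,16 \right)} = -953 + 408 \left(-3\right) = -953 - 1224 = -2177$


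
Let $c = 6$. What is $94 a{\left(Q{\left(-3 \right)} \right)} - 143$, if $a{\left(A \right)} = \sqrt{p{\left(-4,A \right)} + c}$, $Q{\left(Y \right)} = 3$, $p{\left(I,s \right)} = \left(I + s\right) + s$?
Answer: $-143 + 188 \sqrt{2} \approx 122.87$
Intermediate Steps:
$p{\left(I,s \right)} = I + 2 s$
$a{\left(A \right)} = \sqrt{2 + 2 A}$ ($a{\left(A \right)} = \sqrt{\left(-4 + 2 A\right) + 6} = \sqrt{2 + 2 A}$)
$94 a{\left(Q{\left(-3 \right)} \right)} - 143 = 94 \sqrt{2 + 2 \cdot 3} - 143 = 94 \sqrt{2 + 6} - 143 = 94 \sqrt{8} - 143 = 94 \cdot 2 \sqrt{2} - 143 = 188 \sqrt{2} - 143 = -143 + 188 \sqrt{2}$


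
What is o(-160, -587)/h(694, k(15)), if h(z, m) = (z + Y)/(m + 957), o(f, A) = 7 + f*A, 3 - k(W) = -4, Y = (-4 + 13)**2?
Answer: 90545628/775 ≈ 1.1683e+5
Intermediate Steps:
Y = 81 (Y = 9**2 = 81)
k(W) = 7 (k(W) = 3 - 1*(-4) = 3 + 4 = 7)
o(f, A) = 7 + A*f
h(z, m) = (81 + z)/(957 + m) (h(z, m) = (z + 81)/(m + 957) = (81 + z)/(957 + m))
o(-160, -587)/h(694, k(15)) = (7 - 587*(-160))/(((81 + 694)/(957 + 7))) = (7 + 93920)/((775/964)) = 93927/(((1/964)*775)) = 93927/(775/964) = 93927*(964/775) = 90545628/775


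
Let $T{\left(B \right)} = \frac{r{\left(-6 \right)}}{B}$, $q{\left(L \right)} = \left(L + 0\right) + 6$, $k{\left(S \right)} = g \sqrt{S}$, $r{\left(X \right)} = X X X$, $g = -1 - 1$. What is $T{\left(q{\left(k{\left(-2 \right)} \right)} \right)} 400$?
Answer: $- \frac{129600}{11} - \frac{43200 i \sqrt{2}}{11} \approx -11782.0 - 5554.0 i$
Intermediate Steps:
$g = -2$
$r{\left(X \right)} = X^{3}$ ($r{\left(X \right)} = X^{2} X = X^{3}$)
$k{\left(S \right)} = - 2 \sqrt{S}$
$q{\left(L \right)} = 6 + L$ ($q{\left(L \right)} = L + 6 = 6 + L$)
$T{\left(B \right)} = - \frac{216}{B}$ ($T{\left(B \right)} = \frac{\left(-6\right)^{3}}{B} = - \frac{216}{B}$)
$T{\left(q{\left(k{\left(-2 \right)} \right)} \right)} 400 = - \frac{216}{6 - 2 \sqrt{-2}} \cdot 400 = - \frac{216}{6 - 2 i \sqrt{2}} \cdot 400 = - \frac{86400}{6 - 2 i \sqrt{2}}$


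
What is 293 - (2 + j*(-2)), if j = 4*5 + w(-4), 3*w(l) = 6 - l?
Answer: 1013/3 ≈ 337.67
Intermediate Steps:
w(l) = 2 - l/3 (w(l) = (6 - l)/3 = 2 - l/3)
j = 70/3 (j = 4*5 + (2 - 1/3*(-4)) = 20 + (2 + 4/3) = 20 + 10/3 = 70/3 ≈ 23.333)
293 - (2 + j*(-2)) = 293 - (2 + (70/3)*(-2)) = 293 - (2 - 140/3) = 293 - 1*(-134/3) = 293 + 134/3 = 1013/3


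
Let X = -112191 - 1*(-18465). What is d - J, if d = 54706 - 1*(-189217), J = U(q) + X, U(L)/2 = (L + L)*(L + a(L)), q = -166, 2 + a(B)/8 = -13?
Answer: 147745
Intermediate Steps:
a(B) = -120 (a(B) = -16 + 8*(-13) = -16 - 104 = -120)
U(L) = 4*L*(-120 + L) (U(L) = 2*((L + L)*(L - 120)) = 2*((2*L)*(-120 + L)) = 2*(2*L*(-120 + L)) = 4*L*(-120 + L))
X = -93726 (X = -112191 + 18465 = -93726)
J = 96178 (J = 4*(-166)*(-120 - 166) - 93726 = 4*(-166)*(-286) - 93726 = 189904 - 93726 = 96178)
d = 243923 (d = 54706 + 189217 = 243923)
d - J = 243923 - 1*96178 = 243923 - 96178 = 147745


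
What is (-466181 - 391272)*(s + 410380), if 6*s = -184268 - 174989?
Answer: -1803243380419/6 ≈ -3.0054e+11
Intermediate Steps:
s = -359257/6 (s = (-184268 - 174989)/6 = (1/6)*(-359257) = -359257/6 ≈ -59876.)
(-466181 - 391272)*(s + 410380) = (-466181 - 391272)*(-359257/6 + 410380) = -857453*2103023/6 = -1803243380419/6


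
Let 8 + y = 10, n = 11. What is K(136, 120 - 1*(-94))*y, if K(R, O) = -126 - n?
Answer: -274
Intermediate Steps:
K(R, O) = -137 (K(R, O) = -126 - 1*11 = -126 - 11 = -137)
y = 2 (y = -8 + 10 = 2)
K(136, 120 - 1*(-94))*y = -137*2 = -274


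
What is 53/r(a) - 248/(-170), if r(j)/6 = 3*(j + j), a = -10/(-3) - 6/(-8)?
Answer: 22733/12495 ≈ 1.8194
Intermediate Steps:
a = 49/12 (a = -10*(-1/3) - 6*(-1/8) = 10/3 + 3/4 = 49/12 ≈ 4.0833)
r(j) = 36*j (r(j) = 6*(3*(j + j)) = 6*(3*(2*j)) = 6*(6*j) = 36*j)
53/r(a) - 248/(-170) = 53/((36*(49/12))) - 248/(-170) = 53/147 - 248*(-1/170) = 53*(1/147) + 124/85 = 53/147 + 124/85 = 22733/12495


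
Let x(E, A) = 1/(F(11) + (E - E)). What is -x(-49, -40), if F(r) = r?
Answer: -1/11 ≈ -0.090909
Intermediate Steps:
x(E, A) = 1/11 (x(E, A) = 1/(11 + (E - E)) = 1/(11 + 0) = 1/11)
-x(-49, -40) = -1*1/11 = -1/11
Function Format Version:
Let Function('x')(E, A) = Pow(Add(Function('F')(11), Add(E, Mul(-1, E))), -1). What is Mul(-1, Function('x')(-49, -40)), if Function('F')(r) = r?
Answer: Rational(-1, 11) ≈ -0.090909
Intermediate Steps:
Function('x')(E, A) = Rational(1, 11) (Function('x')(E, A) = Pow(Add(11, Add(E, Mul(-1, E))), -1) = Pow(Add(11, 0), -1) = Pow(11, -1) = Rational(1, 11))
Mul(-1, Function('x')(-49, -40)) = Mul(-1, Rational(1, 11)) = Rational(-1, 11)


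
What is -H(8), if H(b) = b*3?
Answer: -24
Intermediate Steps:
H(b) = 3*b
-H(8) = -3*8 = -1*24 = -24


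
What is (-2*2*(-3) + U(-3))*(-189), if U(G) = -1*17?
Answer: 945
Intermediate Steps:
U(G) = -17
(-2*2*(-3) + U(-3))*(-189) = (-2*2*(-3) - 17)*(-189) = (-4*(-3) - 17)*(-189) = (12 - 17)*(-189) = -5*(-189) = 945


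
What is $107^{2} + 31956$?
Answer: $43405$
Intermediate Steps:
$107^{2} + 31956 = 11449 + 31956 = 43405$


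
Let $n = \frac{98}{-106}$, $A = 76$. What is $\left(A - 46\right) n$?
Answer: $- \frac{1470}{53} \approx -27.736$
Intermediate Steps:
$n = - \frac{49}{53}$ ($n = 98 \left(- \frac{1}{106}\right) = - \frac{49}{53} \approx -0.92453$)
$\left(A - 46\right) n = \left(76 - 46\right) \left(- \frac{49}{53}\right) = 30 \left(- \frac{49}{53}\right) = - \frac{1470}{53}$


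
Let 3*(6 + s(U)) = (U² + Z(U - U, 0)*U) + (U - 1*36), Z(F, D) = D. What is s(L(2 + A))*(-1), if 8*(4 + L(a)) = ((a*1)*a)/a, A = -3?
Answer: 877/64 ≈ 13.703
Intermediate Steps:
L(a) = -4 + a/8 (L(a) = -4 + (((a*1)*a)/a)/8 = -4 + ((a*a)/a)/8 = -4 + (a²/a)/8 = -4 + a/8)
s(U) = -18 + U/3 + U²/3 (s(U) = -6 + ((U² + 0*U) + (U - 1*36))/3 = -6 + ((U² + 0) + (U - 36))/3 = -6 + (U² + (-36 + U))/3 = -6 + (-36 + U + U²)/3 = -6 + (-12 + U/3 + U²/3) = -18 + U/3 + U²/3)
s(L(2 + A))*(-1) = (-18 + (-4 + (2 - 3)/8)/3 + (-4 + (2 - 3)/8)²/3)*(-1) = (-18 + (-4 + (⅛)*(-1))/3 + (-4 + (⅛)*(-1))²/3)*(-1) = (-18 + (-4 - ⅛)/3 + (-4 - ⅛)²/3)*(-1) = (-18 + (⅓)*(-33/8) + (-33/8)²/3)*(-1) = (-18 - 11/8 + (⅓)*(1089/64))*(-1) = (-18 - 11/8 + 363/64)*(-1) = -877/64*(-1) = 877/64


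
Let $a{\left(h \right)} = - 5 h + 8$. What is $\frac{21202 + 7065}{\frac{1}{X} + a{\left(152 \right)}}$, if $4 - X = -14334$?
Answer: $- \frac{405292246}{10782175} \approx -37.589$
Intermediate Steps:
$X = 14338$ ($X = 4 - -14334 = 4 + 14334 = 14338$)
$a{\left(h \right)} = 8 - 5 h$
$\frac{21202 + 7065}{\frac{1}{X} + a{\left(152 \right)}} = \frac{21202 + 7065}{\frac{1}{14338} + \left(8 - 760\right)} = \frac{28267}{\frac{1}{14338} + \left(8 - 760\right)} = \frac{28267}{\frac{1}{14338} - 752} = \frac{28267}{- \frac{10782175}{14338}} = 28267 \left(- \frac{14338}{10782175}\right) = - \frac{405292246}{10782175}$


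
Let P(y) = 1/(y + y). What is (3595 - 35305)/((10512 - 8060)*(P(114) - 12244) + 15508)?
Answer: 1807470/1710385847 ≈ 0.0010568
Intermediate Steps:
P(y) = 1/(2*y)
(3595 - 35305)/((10512 - 8060)*(P(114) - 12244) + 15508) = (3595 - 35305)/((10512 - 8060)*((½)/114 - 12244) + 15508) = -31710/(2452*((½)*(1/114) - 12244) + 15508) = -31710/(2452*(1/228 - 12244) + 15508) = -31710/(2452*(-2791631/228) + 15508) = -31710/(-1711269803/57 + 15508) = -31710/(-1710385847/57) = -31710*(-57/1710385847) = 1807470/1710385847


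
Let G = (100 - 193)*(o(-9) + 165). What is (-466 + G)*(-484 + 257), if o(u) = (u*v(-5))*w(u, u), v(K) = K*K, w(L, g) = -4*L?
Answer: -167410003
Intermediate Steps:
v(K) = K**2
o(u) = -100*u**2 (o(u) = (u*(-5)**2)*(-4*u) = (u*25)*(-4*u) = (25*u)*(-4*u) = -100*u**2)
G = 737955 (G = (100 - 193)*(-100*(-9)**2 + 165) = -93*(-100*81 + 165) = -93*(-8100 + 165) = -93*(-7935) = 737955)
(-466 + G)*(-484 + 257) = (-466 + 737955)*(-484 + 257) = 737489*(-227) = -167410003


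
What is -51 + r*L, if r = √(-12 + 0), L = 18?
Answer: -51 + 36*I*√3 ≈ -51.0 + 62.354*I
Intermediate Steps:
r = 2*I*√3 (r = √(-12) = 2*I*√3 ≈ 3.4641*I)
-51 + r*L = -51 + (2*I*√3)*18 = -51 + 36*I*√3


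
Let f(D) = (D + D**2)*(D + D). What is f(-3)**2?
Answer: 1296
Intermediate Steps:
f(D) = 2*D*(D + D**2) (f(D) = (D + D**2)*(2*D) = 2*D*(D + D**2))
f(-3)**2 = (2*(-3)**2*(1 - 3))**2 = (2*9*(-2))**2 = (-36)**2 = 1296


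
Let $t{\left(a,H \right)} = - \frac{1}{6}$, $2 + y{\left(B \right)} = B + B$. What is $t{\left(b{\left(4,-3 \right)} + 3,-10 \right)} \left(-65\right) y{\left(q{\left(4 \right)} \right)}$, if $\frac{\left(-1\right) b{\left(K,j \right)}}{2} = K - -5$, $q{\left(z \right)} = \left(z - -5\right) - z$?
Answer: $\frac{260}{3} \approx 86.667$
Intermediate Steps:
$q{\left(z \right)} = 5$ ($q{\left(z \right)} = \left(z + 5\right) - z = \left(5 + z\right) - z = 5$)
$b{\left(K,j \right)} = -10 - 2 K$ ($b{\left(K,j \right)} = - 2 \left(K - -5\right) = - 2 \left(K + 5\right) = - 2 \left(5 + K\right) = -10 - 2 K$)
$y{\left(B \right)} = -2 + 2 B$ ($y{\left(B \right)} = -2 + \left(B + B\right) = -2 + 2 B$)
$t{\left(a,H \right)} = - \frac{1}{6}$ ($t{\left(a,H \right)} = \left(-1\right) \frac{1}{6} = - \frac{1}{6}$)
$t{\left(b{\left(4,-3 \right)} + 3,-10 \right)} \left(-65\right) y{\left(q{\left(4 \right)} \right)} = \left(- \frac{1}{6}\right) \left(-65\right) \left(-2 + 2 \cdot 5\right) = \frac{65 \left(-2 + 10\right)}{6} = \frac{65}{6} \cdot 8 = \frac{260}{3}$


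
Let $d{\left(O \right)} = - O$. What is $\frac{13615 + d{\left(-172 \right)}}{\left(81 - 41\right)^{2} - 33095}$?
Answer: $- \frac{13787}{31495} \approx -0.43775$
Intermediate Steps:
$\frac{13615 + d{\left(-172 \right)}}{\left(81 - 41\right)^{2} - 33095} = \frac{13615 - -172}{\left(81 - 41\right)^{2} - 33095} = \frac{13615 + 172}{40^{2} - 33095} = \frac{13787}{1600 - 33095} = \frac{13787}{-31495} = 13787 \left(- \frac{1}{31495}\right) = - \frac{13787}{31495}$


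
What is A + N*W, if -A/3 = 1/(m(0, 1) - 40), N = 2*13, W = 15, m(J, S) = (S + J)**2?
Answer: 5071/13 ≈ 390.08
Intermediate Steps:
m(J, S) = (J + S)**2
N = 26
A = 1/13 (A = -3/((0 + 1)**2 - 40) = -3/(1**2 - 40) = -3/(1 - 40) = -3/(-39) = -3*(-1/39) = 1/13 ≈ 0.076923)
A + N*W = 1/13 + 26*15 = 1/13 + 390 = 5071/13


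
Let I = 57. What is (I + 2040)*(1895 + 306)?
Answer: 4615497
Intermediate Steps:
(I + 2040)*(1895 + 306) = (57 + 2040)*(1895 + 306) = 2097*2201 = 4615497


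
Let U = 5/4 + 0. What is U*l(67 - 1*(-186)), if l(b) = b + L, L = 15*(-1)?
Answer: 595/2 ≈ 297.50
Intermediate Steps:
L = -15
l(b) = -15 + b (l(b) = b - 15 = -15 + b)
U = 5/4 (U = (1/4)*5 + 0 = 5/4 + 0 = 5/4 ≈ 1.2500)
U*l(67 - 1*(-186)) = 5*(-15 + (67 - 1*(-186)))/4 = 5*(-15 + (67 + 186))/4 = 5*(-15 + 253)/4 = (5/4)*238 = 595/2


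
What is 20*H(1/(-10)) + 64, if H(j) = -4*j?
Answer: 72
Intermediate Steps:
20*H(1/(-10)) + 64 = 20*(-4/(-10)) + 64 = 20*(-4*(-⅒)) + 64 = 20*(⅖) + 64 = 8 + 64 = 72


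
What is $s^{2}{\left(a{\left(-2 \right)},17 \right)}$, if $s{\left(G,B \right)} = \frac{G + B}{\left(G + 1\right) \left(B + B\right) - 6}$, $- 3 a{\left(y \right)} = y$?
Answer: $\frac{2809}{23104} \approx 0.12158$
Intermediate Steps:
$a{\left(y \right)} = - \frac{y}{3}$
$s{\left(G,B \right)} = \frac{B + G}{-6 + 2 B \left(1 + G\right)}$ ($s{\left(G,B \right)} = \frac{B + G}{\left(1 + G\right) 2 B - 6} = \frac{B + G}{2 B \left(1 + G\right) - 6} = \frac{B + G}{-6 + 2 B \left(1 + G\right)}$)
$s^{2}{\left(a{\left(-2 \right)},17 \right)} = \left(\frac{17 - - \frac{2}{3}}{2 \left(-3 + 17 + 17 \left(\left(- \frac{1}{3}\right) \left(-2\right)\right)\right)}\right)^{2} = \left(\frac{17 + \frac{2}{3}}{2 \left(-3 + 17 + 17 \cdot \frac{2}{3}\right)}\right)^{2} = \left(\frac{1}{2} \frac{1}{-3 + 17 + \frac{34}{3}} \cdot \frac{53}{3}\right)^{2} = \left(\frac{1}{2} \frac{1}{\frac{76}{3}} \cdot \frac{53}{3}\right)^{2} = \left(\frac{1}{2} \cdot \frac{3}{76} \cdot \frac{53}{3}\right)^{2} = \left(\frac{53}{152}\right)^{2} = \frac{2809}{23104}$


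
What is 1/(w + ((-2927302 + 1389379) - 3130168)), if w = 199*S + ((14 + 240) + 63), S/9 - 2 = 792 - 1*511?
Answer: -1/4160921 ≈ -2.4033e-7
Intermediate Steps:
S = 2547 (S = 18 + 9*(792 - 1*511) = 18 + 9*(792 - 511) = 18 + 9*281 = 18 + 2529 = 2547)
w = 507170 (w = 199*2547 + ((14 + 240) + 63) = 506853 + (254 + 63) = 506853 + 317 = 507170)
1/(w + ((-2927302 + 1389379) - 3130168)) = 1/(507170 + ((-2927302 + 1389379) - 3130168)) = 1/(507170 + (-1537923 - 3130168)) = 1/(507170 - 4668091) = 1/(-4160921) = -1/4160921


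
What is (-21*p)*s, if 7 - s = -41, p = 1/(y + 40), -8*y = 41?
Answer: -896/31 ≈ -28.903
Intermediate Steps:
y = -41/8 (y = -⅛*41 = -41/8 ≈ -5.1250)
p = 8/279 (p = 1/(-41/8 + 40) = 1/(279/8) = 8/279 ≈ 0.028674)
s = 48 (s = 7 - 1*(-41) = 7 + 41 = 48)
(-21*p)*s = -21*8/279*48 = -56/93*48 = -896/31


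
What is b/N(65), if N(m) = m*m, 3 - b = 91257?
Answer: -91254/4225 ≈ -21.599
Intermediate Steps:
b = -91254 (b = 3 - 1*91257 = 3 - 91257 = -91254)
N(m) = m**2
b/N(65) = -91254/(65**2) = -91254/4225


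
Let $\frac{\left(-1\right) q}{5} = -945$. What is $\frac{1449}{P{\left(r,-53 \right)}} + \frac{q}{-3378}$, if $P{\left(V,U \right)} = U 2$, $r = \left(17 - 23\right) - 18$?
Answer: $- \frac{449631}{29839} \approx -15.069$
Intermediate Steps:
$q = 4725$ ($q = \left(-5\right) \left(-945\right) = 4725$)
$r = -24$ ($r = -6 - 18 = -24$)
$P{\left(V,U \right)} = 2 U$
$\frac{1449}{P{\left(r,-53 \right)}} + \frac{q}{-3378} = \frac{1449}{2 \left(-53\right)} + \frac{4725}{-3378} = \frac{1449}{-106} + 4725 \left(- \frac{1}{3378}\right) = 1449 \left(- \frac{1}{106}\right) - \frac{1575}{1126} = - \frac{1449}{106} - \frac{1575}{1126} = - \frac{449631}{29839}$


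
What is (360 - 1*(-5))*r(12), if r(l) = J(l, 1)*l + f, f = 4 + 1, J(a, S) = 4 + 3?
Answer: 32485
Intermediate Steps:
J(a, S) = 7
f = 5
r(l) = 5 + 7*l (r(l) = 7*l + 5 = 5 + 7*l)
(360 - 1*(-5))*r(12) = (360 - 1*(-5))*(5 + 7*12) = (360 + 5)*(5 + 84) = 365*89 = 32485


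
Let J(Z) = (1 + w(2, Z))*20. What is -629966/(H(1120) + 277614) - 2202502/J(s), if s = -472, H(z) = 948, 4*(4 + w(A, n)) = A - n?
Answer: -51249048632/53623185 ≈ -955.73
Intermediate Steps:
w(A, n) = -4 - n/4 + A/4 (w(A, n) = -4 + (A - n)/4 = -4 + (-n/4 + A/4) = -4 - n/4 + A/4)
J(Z) = -50 - 5*Z (J(Z) = (1 + (-4 - Z/4 + (¼)*2))*20 = (1 + (-4 - Z/4 + ½))*20 = (1 + (-7/2 - Z/4))*20 = (-5/2 - Z/4)*20 = -50 - 5*Z)
-629966/(H(1120) + 277614) - 2202502/J(s) = -629966/(948 + 277614) - 2202502/(-50 - 5*(-472)) = -629966/278562 - 2202502/(-50 + 2360) = -629966*1/278562 - 2202502/2310 = -314983/139281 - 2202502*1/2310 = -314983/139281 - 1101251/1155 = -51249048632/53623185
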